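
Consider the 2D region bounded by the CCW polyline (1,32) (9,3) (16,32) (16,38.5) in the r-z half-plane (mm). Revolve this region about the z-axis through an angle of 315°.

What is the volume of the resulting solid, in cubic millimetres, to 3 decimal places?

Volume = 13311.517 mm³

Profile (r,z), 4 vertices: (1,32) (9,3) (16,32) (16,38.5)
edge 0: (1,32)→(9,3)  cross = 1·3 − 9·32 = -285.0000; (r_i+r_j)·cross = 10·-285.0000 = -2850.0000
edge 1: (9,3)→(16,32)  cross = 9·32 − 16·3 = 240.0000; (r_i+r_j)·cross = 25·240.0000 = 6000.0000
edge 2: (16,32)→(16,38.5)  cross = 16·38.5 − 16·32 = 104.0000; (r_i+r_j)·cross = 32·104.0000 = 3328.0000
edge 3: (16,38.5)→(1,32)  cross = 16·32 − 1·38.5 = 473.5000; (r_i+r_j)·cross = 17·473.5000 = 8049.5000
Σcross = 532.5000 → A = |Σcross|/2 = 266.2500 mm²
Σ(r_i+r_j)·cross = 14527.5000 → first moment M = |Σ|/6 = 2421.2500
R_c = M/A = 2421.2500/266.2500 = 9.0939 mm
θ = 315° = 5.497787 rad
V = θ·R_c·A = 5.497787·9.0939·266.2500 = 13311.517 mm³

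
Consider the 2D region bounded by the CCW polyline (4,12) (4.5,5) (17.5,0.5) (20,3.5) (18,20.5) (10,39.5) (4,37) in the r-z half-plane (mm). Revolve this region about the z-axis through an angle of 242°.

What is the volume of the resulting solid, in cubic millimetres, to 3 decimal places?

Profile (r,z), 7 vertices: (4,12) (4.5,5) (17.5,0.5) (20,3.5) (18,20.5) (10,39.5) (4,37)
edge 0: (4,12)→(4.5,5)  cross = 4·5 − 4.5·12 = -34.0000; (r_i+r_j)·cross = 8.5·-34.0000 = -289.0000
edge 1: (4.5,5)→(17.5,0.5)  cross = 4.5·0.5 − 17.5·5 = -85.2500; (r_i+r_j)·cross = 22·-85.2500 = -1875.5000
edge 2: (17.5,0.5)→(20,3.5)  cross = 17.5·3.5 − 20·0.5 = 51.2500; (r_i+r_j)·cross = 37.5·51.2500 = 1921.8750
edge 3: (20,3.5)→(18,20.5)  cross = 20·20.5 − 18·3.5 = 347.0000; (r_i+r_j)·cross = 38·347.0000 = 13186.0000
edge 4: (18,20.5)→(10,39.5)  cross = 18·39.5 − 10·20.5 = 506.0000; (r_i+r_j)·cross = 28·506.0000 = 14168.0000
edge 5: (10,39.5)→(4,37)  cross = 10·37 − 4·39.5 = 212.0000; (r_i+r_j)·cross = 14·212.0000 = 2968.0000
edge 6: (4,37)→(4,12)  cross = 4·12 − 4·37 = -100.0000; (r_i+r_j)·cross = 8·-100.0000 = -800.0000
Σcross = 897.0000 → A = |Σcross|/2 = 448.5000 mm²
Σ(r_i+r_j)·cross = 29279.3750 → first moment M = |Σ|/6 = 4879.8958
R_c = M/A = 4879.8958/448.5000 = 10.8805 mm
θ = 242° = 4.223697 rad
V = θ·R_c·A = 4.223697·10.8805·448.5000 = 20611.200 mm³

Volume = 20611.200 mm³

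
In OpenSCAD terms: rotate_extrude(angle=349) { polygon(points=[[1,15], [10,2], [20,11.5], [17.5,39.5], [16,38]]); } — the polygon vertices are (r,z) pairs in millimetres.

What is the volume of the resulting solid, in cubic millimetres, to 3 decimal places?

Volume = 27653.663 mm³

Profile (r,z), 5 vertices: (1,15) (10,2) (20,11.5) (17.5,39.5) (16,38)
edge 0: (1,15)→(10,2)  cross = 1·2 − 10·15 = -148.0000; (r_i+r_j)·cross = 11·-148.0000 = -1628.0000
edge 1: (10,2)→(20,11.5)  cross = 10·11.5 − 20·2 = 75.0000; (r_i+r_j)·cross = 30·75.0000 = 2250.0000
edge 2: (20,11.5)→(17.5,39.5)  cross = 20·39.5 − 17.5·11.5 = 588.7500; (r_i+r_j)·cross = 37.5·588.7500 = 22078.1250
edge 3: (17.5,39.5)→(16,38)  cross = 17.5·38 − 16·39.5 = 33.0000; (r_i+r_j)·cross = 33.5·33.0000 = 1105.5000
edge 4: (16,38)→(1,15)  cross = 16·15 − 1·38 = 202.0000; (r_i+r_j)·cross = 17·202.0000 = 3434.0000
Σcross = 750.7500 → A = |Σcross|/2 = 375.3750 mm²
Σ(r_i+r_j)·cross = 27239.6250 → first moment M = |Σ|/6 = 4539.9375
R_c = M/A = 4539.9375/375.3750 = 12.0944 mm
θ = 349° = 6.091199 rad
V = θ·R_c·A = 6.091199·12.0944·375.3750 = 27653.663 mm³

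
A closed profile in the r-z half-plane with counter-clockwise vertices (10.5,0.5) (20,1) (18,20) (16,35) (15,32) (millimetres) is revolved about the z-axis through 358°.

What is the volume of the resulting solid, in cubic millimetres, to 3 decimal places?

Volume = 16965.639 mm³

Profile (r,z), 5 vertices: (10.5,0.5) (20,1) (18,20) (16,35) (15,32)
edge 0: (10.5,0.5)→(20,1)  cross = 10.5·1 − 20·0.5 = 0.5000; (r_i+r_j)·cross = 30.5·0.5000 = 15.2500
edge 1: (20,1)→(18,20)  cross = 20·20 − 18·1 = 382.0000; (r_i+r_j)·cross = 38·382.0000 = 14516.0000
edge 2: (18,20)→(16,35)  cross = 18·35 − 16·20 = 310.0000; (r_i+r_j)·cross = 34·310.0000 = 10540.0000
edge 3: (16,35)→(15,32)  cross = 16·32 − 15·35 = -13.0000; (r_i+r_j)·cross = 31·-13.0000 = -403.0000
edge 4: (15,32)→(10.5,0.5)  cross = 15·0.5 − 10.5·32 = -328.5000; (r_i+r_j)·cross = 25.5·-328.5000 = -8376.7500
Σcross = 351.0000 → A = |Σcross|/2 = 175.5000 mm²
Σ(r_i+r_j)·cross = 16291.5000 → first moment M = |Σ|/6 = 2715.2500
R_c = M/A = 2715.2500/175.5000 = 15.4715 mm
θ = 358° = 6.248279 rad
V = θ·R_c·A = 6.248279·15.4715·175.5000 = 16965.639 mm³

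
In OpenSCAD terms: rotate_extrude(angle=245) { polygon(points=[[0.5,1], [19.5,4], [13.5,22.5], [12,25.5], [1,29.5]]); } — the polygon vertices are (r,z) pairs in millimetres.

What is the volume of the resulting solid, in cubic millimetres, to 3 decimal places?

Profile (r,z), 5 vertices: (0.5,1) (19.5,4) (13.5,22.5) (12,25.5) (1,29.5)
edge 0: (0.5,1)→(19.5,4)  cross = 0.5·4 − 19.5·1 = -17.5000; (r_i+r_j)·cross = 20·-17.5000 = -350.0000
edge 1: (19.5,4)→(13.5,22.5)  cross = 19.5·22.5 − 13.5·4 = 384.7500; (r_i+r_j)·cross = 33·384.7500 = 12696.7500
edge 2: (13.5,22.5)→(12,25.5)  cross = 13.5·25.5 − 12·22.5 = 74.2500; (r_i+r_j)·cross = 25.5·74.2500 = 1893.3750
edge 3: (12,25.5)→(1,29.5)  cross = 12·29.5 − 1·25.5 = 328.5000; (r_i+r_j)·cross = 13·328.5000 = 4270.5000
edge 4: (1,29.5)→(0.5,1)  cross = 1·1 − 0.5·29.5 = -13.7500; (r_i+r_j)·cross = 1.5·-13.7500 = -20.6250
Σcross = 756.2500 → A = |Σcross|/2 = 378.1250 mm²
Σ(r_i+r_j)·cross = 18490.0000 → first moment M = |Σ|/6 = 3081.6667
R_c = M/A = 3081.6667/378.1250 = 8.1499 mm
θ = 245° = 4.276057 rad
V = θ·R_c·A = 4.276057·8.1499·378.1250 = 13177.381 mm³

Volume = 13177.381 mm³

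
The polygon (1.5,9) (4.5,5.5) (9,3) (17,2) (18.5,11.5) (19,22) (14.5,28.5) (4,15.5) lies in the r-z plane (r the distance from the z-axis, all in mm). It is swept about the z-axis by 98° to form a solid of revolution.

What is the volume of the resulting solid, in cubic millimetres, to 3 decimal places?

Volume = 5909.724 mm³

Profile (r,z), 8 vertices: (1.5,9) (4.5,5.5) (9,3) (17,2) (18.5,11.5) (19,22) (14.5,28.5) (4,15.5)
edge 0: (1.5,9)→(4.5,5.5)  cross = 1.5·5.5 − 4.5·9 = -32.2500; (r_i+r_j)·cross = 6·-32.2500 = -193.5000
edge 1: (4.5,5.5)→(9,3)  cross = 4.5·3 − 9·5.5 = -36.0000; (r_i+r_j)·cross = 13.5·-36.0000 = -486.0000
edge 2: (9,3)→(17,2)  cross = 9·2 − 17·3 = -33.0000; (r_i+r_j)·cross = 26·-33.0000 = -858.0000
edge 3: (17,2)→(18.5,11.5)  cross = 17·11.5 − 18.5·2 = 158.5000; (r_i+r_j)·cross = 35.5·158.5000 = 5626.7500
edge 4: (18.5,11.5)→(19,22)  cross = 18.5·22 − 19·11.5 = 188.5000; (r_i+r_j)·cross = 37.5·188.5000 = 7068.7500
edge 5: (19,22)→(14.5,28.5)  cross = 19·28.5 − 14.5·22 = 222.5000; (r_i+r_j)·cross = 33.5·222.5000 = 7453.7500
edge 6: (14.5,28.5)→(4,15.5)  cross = 14.5·15.5 − 4·28.5 = 110.7500; (r_i+r_j)·cross = 18.5·110.7500 = 2048.8750
edge 7: (4,15.5)→(1.5,9)  cross = 4·9 − 1.5·15.5 = 12.7500; (r_i+r_j)·cross = 5.5·12.7500 = 70.1250
Σcross = 591.7500 → A = |Σcross|/2 = 295.8750 mm²
Σ(r_i+r_j)·cross = 20730.7500 → first moment M = |Σ|/6 = 3455.1250
R_c = M/A = 3455.1250/295.8750 = 11.6777 mm
θ = 98° = 1.710423 rad
V = θ·R_c·A = 1.710423·11.6777·295.8750 = 5909.724 mm³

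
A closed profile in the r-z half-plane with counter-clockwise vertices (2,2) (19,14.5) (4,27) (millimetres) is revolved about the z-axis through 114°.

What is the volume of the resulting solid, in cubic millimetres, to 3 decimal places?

Volume = 3316.126 mm³

Profile (r,z), 3 vertices: (2,2) (19,14.5) (4,27)
edge 0: (2,2)→(19,14.5)  cross = 2·14.5 − 19·2 = -9.0000; (r_i+r_j)·cross = 21·-9.0000 = -189.0000
edge 1: (19,14.5)→(4,27)  cross = 19·27 − 4·14.5 = 455.0000; (r_i+r_j)·cross = 23·455.0000 = 10465.0000
edge 2: (4,27)→(2,2)  cross = 4·2 − 2·27 = -46.0000; (r_i+r_j)·cross = 6·-46.0000 = -276.0000
Σcross = 400.0000 → A = |Σcross|/2 = 200.0000 mm²
Σ(r_i+r_j)·cross = 10000.0000 → first moment M = |Σ|/6 = 1666.6667
R_c = M/A = 1666.6667/200.0000 = 8.3333 mm
θ = 114° = 1.989675 rad
V = θ·R_c·A = 1.989675·8.3333·200.0000 = 3316.126 mm³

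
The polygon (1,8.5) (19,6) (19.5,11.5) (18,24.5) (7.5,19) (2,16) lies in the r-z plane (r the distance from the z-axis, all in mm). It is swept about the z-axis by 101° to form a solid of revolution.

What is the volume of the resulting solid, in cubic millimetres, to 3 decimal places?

Profile (r,z), 6 vertices: (1,8.5) (19,6) (19.5,11.5) (18,24.5) (7.5,19) (2,16)
edge 0: (1,8.5)→(19,6)  cross = 1·6 − 19·8.5 = -155.5000; (r_i+r_j)·cross = 20·-155.5000 = -3110.0000
edge 1: (19,6)→(19.5,11.5)  cross = 19·11.5 − 19.5·6 = 101.5000; (r_i+r_j)·cross = 38.5·101.5000 = 3907.7500
edge 2: (19.5,11.5)→(18,24.5)  cross = 19.5·24.5 − 18·11.5 = 270.7500; (r_i+r_j)·cross = 37.5·270.7500 = 10153.1250
edge 3: (18,24.5)→(7.5,19)  cross = 18·19 − 7.5·24.5 = 158.2500; (r_i+r_j)·cross = 25.5·158.2500 = 4035.3750
edge 4: (7.5,19)→(2,16)  cross = 7.5·16 − 2·19 = 82.0000; (r_i+r_j)·cross = 9.5·82.0000 = 779.0000
edge 5: (2,16)→(1,8.5)  cross = 2·8.5 − 1·16 = 1.0000; (r_i+r_j)·cross = 3·1.0000 = 3.0000
Σcross = 458.0000 → A = |Σcross|/2 = 229.0000 mm²
Σ(r_i+r_j)·cross = 15768.2500 → first moment M = |Σ|/6 = 2628.0417
R_c = M/A = 2628.0417/229.0000 = 11.4762 mm
θ = 101° = 1.762783 rad
V = θ·R_c·A = 1.762783·11.4762·229.0000 = 4632.666 mm³

Volume = 4632.666 mm³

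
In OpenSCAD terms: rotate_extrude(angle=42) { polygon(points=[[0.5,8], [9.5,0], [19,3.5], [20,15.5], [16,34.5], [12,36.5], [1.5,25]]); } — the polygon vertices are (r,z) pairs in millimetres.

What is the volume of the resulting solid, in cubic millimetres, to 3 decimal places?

Profile (r,z), 7 vertices: (0.5,8) (9.5,0) (19,3.5) (20,15.5) (16,34.5) (12,36.5) (1.5,25)
edge 0: (0.5,8)→(9.5,0)  cross = 0.5·0 − 9.5·8 = -76.0000; (r_i+r_j)·cross = 10·-76.0000 = -760.0000
edge 1: (9.5,0)→(19,3.5)  cross = 9.5·3.5 − 19·0 = 33.2500; (r_i+r_j)·cross = 28.5·33.2500 = 947.6250
edge 2: (19,3.5)→(20,15.5)  cross = 19·15.5 − 20·3.5 = 224.5000; (r_i+r_j)·cross = 39·224.5000 = 8755.5000
edge 3: (20,15.5)→(16,34.5)  cross = 20·34.5 − 16·15.5 = 442.0000; (r_i+r_j)·cross = 36·442.0000 = 15912.0000
edge 4: (16,34.5)→(12,36.5)  cross = 16·36.5 − 12·34.5 = 170.0000; (r_i+r_j)·cross = 28·170.0000 = 4760.0000
edge 5: (12,36.5)→(1.5,25)  cross = 12·25 − 1.5·36.5 = 245.2500; (r_i+r_j)·cross = 13.5·245.2500 = 3310.8750
edge 6: (1.5,25)→(0.5,8)  cross = 1.5·8 − 0.5·25 = -0.5000; (r_i+r_j)·cross = 2·-0.5000 = -1.0000
Σcross = 1038.5000 → A = |Σcross|/2 = 519.2500 mm²
Σ(r_i+r_j)·cross = 32925.0000 → first moment M = |Σ|/6 = 5487.5000
R_c = M/A = 5487.5000/519.2500 = 10.5681 mm
θ = 42° = 0.733038 rad
V = θ·R_c·A = 0.733038·10.5681·519.2500 = 4022.548 mm³

Volume = 4022.548 mm³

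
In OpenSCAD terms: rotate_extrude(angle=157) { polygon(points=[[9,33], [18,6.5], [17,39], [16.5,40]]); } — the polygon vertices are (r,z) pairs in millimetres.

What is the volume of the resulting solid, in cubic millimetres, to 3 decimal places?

Volume = 5558.657 mm³

Profile (r,z), 4 vertices: (9,33) (18,6.5) (17,39) (16.5,40)
edge 0: (9,33)→(18,6.5)  cross = 9·6.5 − 18·33 = -535.5000; (r_i+r_j)·cross = 27·-535.5000 = -14458.5000
edge 1: (18,6.5)→(17,39)  cross = 18·39 − 17·6.5 = 591.5000; (r_i+r_j)·cross = 35·591.5000 = 20702.5000
edge 2: (17,39)→(16.5,40)  cross = 17·40 − 16.5·39 = 36.5000; (r_i+r_j)·cross = 33.5·36.5000 = 1222.7500
edge 3: (16.5,40)→(9,33)  cross = 16.5·33 − 9·40 = 184.5000; (r_i+r_j)·cross = 25.5·184.5000 = 4704.7500
Σcross = 277.0000 → A = |Σcross|/2 = 138.5000 mm²
Σ(r_i+r_j)·cross = 12171.5000 → first moment M = |Σ|/6 = 2028.5833
R_c = M/A = 2028.5833/138.5000 = 14.6468 mm
θ = 157° = 2.740167 rad
V = θ·R_c·A = 2.740167·14.6468·138.5000 = 5558.657 mm³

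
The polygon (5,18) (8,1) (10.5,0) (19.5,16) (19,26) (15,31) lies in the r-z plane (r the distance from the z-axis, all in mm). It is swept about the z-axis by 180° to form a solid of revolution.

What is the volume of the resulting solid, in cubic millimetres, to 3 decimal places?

Profile (r,z), 6 vertices: (5,18) (8,1) (10.5,0) (19.5,16) (19,26) (15,31)
edge 0: (5,18)→(8,1)  cross = 5·1 − 8·18 = -139.0000; (r_i+r_j)·cross = 13·-139.0000 = -1807.0000
edge 1: (8,1)→(10.5,0)  cross = 8·0 − 10.5·1 = -10.5000; (r_i+r_j)·cross = 18.5·-10.5000 = -194.2500
edge 2: (10.5,0)→(19.5,16)  cross = 10.5·16 − 19.5·0 = 168.0000; (r_i+r_j)·cross = 30·168.0000 = 5040.0000
edge 3: (19.5,16)→(19,26)  cross = 19.5·26 − 19·16 = 203.0000; (r_i+r_j)·cross = 38.5·203.0000 = 7815.5000
edge 4: (19,26)→(15,31)  cross = 19·31 − 15·26 = 199.0000; (r_i+r_j)·cross = 34·199.0000 = 6766.0000
edge 5: (15,31)→(5,18)  cross = 15·18 − 5·31 = 115.0000; (r_i+r_j)·cross = 20·115.0000 = 2300.0000
Σcross = 535.5000 → A = |Σcross|/2 = 267.7500 mm²
Σ(r_i+r_j)·cross = 19920.2500 → first moment M = |Σ|/6 = 3320.0417
R_c = M/A = 3320.0417/267.7500 = 12.3998 mm
θ = 180° = 3.141593 rad
V = θ·R_c·A = 3.141593·12.3998·267.7500 = 10430.219 mm³

Volume = 10430.219 mm³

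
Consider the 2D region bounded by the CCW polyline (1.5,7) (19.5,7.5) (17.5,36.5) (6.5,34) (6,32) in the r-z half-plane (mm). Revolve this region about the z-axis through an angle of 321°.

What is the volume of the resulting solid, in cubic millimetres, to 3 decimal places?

Volume = 25621.431 mm³

Profile (r,z), 5 vertices: (1.5,7) (19.5,7.5) (17.5,36.5) (6.5,34) (6,32)
edge 0: (1.5,7)→(19.5,7.5)  cross = 1.5·7.5 − 19.5·7 = -125.2500; (r_i+r_j)·cross = 21·-125.2500 = -2630.2500
edge 1: (19.5,7.5)→(17.5,36.5)  cross = 19.5·36.5 − 17.5·7.5 = 580.5000; (r_i+r_j)·cross = 37·580.5000 = 21478.5000
edge 2: (17.5,36.5)→(6.5,34)  cross = 17.5·34 − 6.5·36.5 = 357.7500; (r_i+r_j)·cross = 24·357.7500 = 8586.0000
edge 3: (6.5,34)→(6,32)  cross = 6.5·32 − 6·34 = 4.0000; (r_i+r_j)·cross = 12.5·4.0000 = 50.0000
edge 4: (6,32)→(1.5,7)  cross = 6·7 − 1.5·32 = -6.0000; (r_i+r_j)·cross = 7.5·-6.0000 = -45.0000
Σcross = 811.0000 → A = |Σcross|/2 = 405.5000 mm²
Σ(r_i+r_j)·cross = 27439.2500 → first moment M = |Σ|/6 = 4573.2083
R_c = M/A = 4573.2083/405.5000 = 11.2779 mm
θ = 321° = 5.602507 rad
V = θ·R_c·A = 5.602507·11.2779·405.5000 = 25621.431 mm³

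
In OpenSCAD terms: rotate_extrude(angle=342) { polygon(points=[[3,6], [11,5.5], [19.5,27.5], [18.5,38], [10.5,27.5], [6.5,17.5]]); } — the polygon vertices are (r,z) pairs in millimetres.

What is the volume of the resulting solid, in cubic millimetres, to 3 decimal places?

Profile (r,z), 6 vertices: (3,6) (11,5.5) (19.5,27.5) (18.5,38) (10.5,27.5) (6.5,17.5)
edge 0: (3,6)→(11,5.5)  cross = 3·5.5 − 11·6 = -49.5000; (r_i+r_j)·cross = 14·-49.5000 = -693.0000
edge 1: (11,5.5)→(19.5,27.5)  cross = 11·27.5 − 19.5·5.5 = 195.2500; (r_i+r_j)·cross = 30.5·195.2500 = 5955.1250
edge 2: (19.5,27.5)→(18.5,38)  cross = 19.5·38 − 18.5·27.5 = 232.2500; (r_i+r_j)·cross = 38·232.2500 = 8825.5000
edge 3: (18.5,38)→(10.5,27.5)  cross = 18.5·27.5 − 10.5·38 = 109.7500; (r_i+r_j)·cross = 29·109.7500 = 3182.7500
edge 4: (10.5,27.5)→(6.5,17.5)  cross = 10.5·17.5 − 6.5·27.5 = 5.0000; (r_i+r_j)·cross = 17·5.0000 = 85.0000
edge 5: (6.5,17.5)→(3,6)  cross = 6.5·6 − 3·17.5 = -13.5000; (r_i+r_j)·cross = 9.5·-13.5000 = -128.2500
Σcross = 479.2500 → A = |Σcross|/2 = 239.6250 mm²
Σ(r_i+r_j)·cross = 17227.1250 → first moment M = |Σ|/6 = 2871.1875
R_c = M/A = 2871.1875/239.6250 = 11.9820 mm
θ = 342° = 5.969026 rad
V = θ·R_c·A = 5.969026·11.9820·239.6250 = 17138.193 mm³

Volume = 17138.193 mm³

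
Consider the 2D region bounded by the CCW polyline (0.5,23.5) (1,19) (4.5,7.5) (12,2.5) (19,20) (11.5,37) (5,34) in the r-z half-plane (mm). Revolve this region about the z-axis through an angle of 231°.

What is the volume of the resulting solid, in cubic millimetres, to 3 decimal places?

Profile (r,z), 7 vertices: (0.5,23.5) (1,19) (4.5,7.5) (12,2.5) (19,20) (11.5,37) (5,34)
edge 0: (0.5,23.5)→(1,19)  cross = 0.5·19 − 1·23.5 = -14.0000; (r_i+r_j)·cross = 1.5·-14.0000 = -21.0000
edge 1: (1,19)→(4.5,7.5)  cross = 1·7.5 − 4.5·19 = -78.0000; (r_i+r_j)·cross = 5.5·-78.0000 = -429.0000
edge 2: (4.5,7.5)→(12,2.5)  cross = 4.5·2.5 − 12·7.5 = -78.7500; (r_i+r_j)·cross = 16.5·-78.7500 = -1299.3750
edge 3: (12,2.5)→(19,20)  cross = 12·20 − 19·2.5 = 192.5000; (r_i+r_j)·cross = 31·192.5000 = 5967.5000
edge 4: (19,20)→(11.5,37)  cross = 19·37 − 11.5·20 = 473.0000; (r_i+r_j)·cross = 30.5·473.0000 = 14426.5000
edge 5: (11.5,37)→(5,34)  cross = 11.5·34 − 5·37 = 206.0000; (r_i+r_j)·cross = 16.5·206.0000 = 3399.0000
edge 6: (5,34)→(0.5,23.5)  cross = 5·23.5 − 0.5·34 = 100.5000; (r_i+r_j)·cross = 5.5·100.5000 = 552.7500
Σcross = 801.2500 → A = |Σcross|/2 = 400.6250 mm²
Σ(r_i+r_j)·cross = 22596.3750 → first moment M = |Σ|/6 = 3766.0625
R_c = M/A = 3766.0625/400.6250 = 9.4005 mm
θ = 231° = 4.031711 rad
V = θ·R_c·A = 4.031711·9.4005·400.6250 = 15183.674 mm³

Volume = 15183.674 mm³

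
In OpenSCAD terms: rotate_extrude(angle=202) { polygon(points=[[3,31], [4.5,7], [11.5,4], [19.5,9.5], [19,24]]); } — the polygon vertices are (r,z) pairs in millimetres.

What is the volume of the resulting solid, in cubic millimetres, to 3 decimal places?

Profile (r,z), 5 vertices: (3,31) (4.5,7) (11.5,4) (19.5,9.5) (19,24)
edge 0: (3,31)→(4.5,7)  cross = 3·7 − 4.5·31 = -118.5000; (r_i+r_j)·cross = 7.5·-118.5000 = -888.7500
edge 1: (4.5,7)→(11.5,4)  cross = 4.5·4 − 11.5·7 = -62.5000; (r_i+r_j)·cross = 16·-62.5000 = -1000.0000
edge 2: (11.5,4)→(19.5,9.5)  cross = 11.5·9.5 − 19.5·4 = 31.2500; (r_i+r_j)·cross = 31·31.2500 = 968.7500
edge 3: (19.5,9.5)→(19,24)  cross = 19.5·24 − 19·9.5 = 287.5000; (r_i+r_j)·cross = 38.5·287.5000 = 11068.7500
edge 4: (19,24)→(3,31)  cross = 19·31 − 3·24 = 517.0000; (r_i+r_j)·cross = 22·517.0000 = 11374.0000
Σcross = 654.7500 → A = |Σcross|/2 = 327.3750 mm²
Σ(r_i+r_j)·cross = 21522.7500 → first moment M = |Σ|/6 = 3587.1250
R_c = M/A = 3587.1250/327.3750 = 10.9572 mm
θ = 202° = 3.525565 rad
V = θ·R_c·A = 3.525565·10.9572·327.3750 = 12646.643 mm³

Volume = 12646.643 mm³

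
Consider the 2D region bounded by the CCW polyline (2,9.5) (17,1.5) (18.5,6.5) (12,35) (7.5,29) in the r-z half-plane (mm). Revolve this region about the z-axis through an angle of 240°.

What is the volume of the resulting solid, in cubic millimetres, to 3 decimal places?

Profile (r,z), 5 vertices: (2,9.5) (17,1.5) (18.5,6.5) (12,35) (7.5,29)
edge 0: (2,9.5)→(17,1.5)  cross = 2·1.5 − 17·9.5 = -158.5000; (r_i+r_j)·cross = 19·-158.5000 = -3011.5000
edge 1: (17,1.5)→(18.5,6.5)  cross = 17·6.5 − 18.5·1.5 = 82.7500; (r_i+r_j)·cross = 35.5·82.7500 = 2937.6250
edge 2: (18.5,6.5)→(12,35)  cross = 18.5·35 − 12·6.5 = 569.5000; (r_i+r_j)·cross = 30.5·569.5000 = 17369.7500
edge 3: (12,35)→(7.5,29)  cross = 12·29 − 7.5·35 = 85.5000; (r_i+r_j)·cross = 19.5·85.5000 = 1667.2500
edge 4: (7.5,29)→(2,9.5)  cross = 7.5·9.5 − 2·29 = 13.2500; (r_i+r_j)·cross = 9.5·13.2500 = 125.8750
Σcross = 592.5000 → A = |Σcross|/2 = 296.2500 mm²
Σ(r_i+r_j)·cross = 19089.0000 → first moment M = |Σ|/6 = 3181.5000
R_c = M/A = 3181.5000/296.2500 = 10.7392 mm
θ = 240° = 4.188790 rad
V = θ·R_c·A = 4.188790·10.7392·296.2500 = 13326.636 mm³

Volume = 13326.636 mm³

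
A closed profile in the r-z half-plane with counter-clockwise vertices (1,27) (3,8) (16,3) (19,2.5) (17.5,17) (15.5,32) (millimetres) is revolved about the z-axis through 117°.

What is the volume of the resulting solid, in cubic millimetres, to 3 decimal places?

Volume = 7898.039 mm³

Profile (r,z), 6 vertices: (1,27) (3,8) (16,3) (19,2.5) (17.5,17) (15.5,32)
edge 0: (1,27)→(3,8)  cross = 1·8 − 3·27 = -73.0000; (r_i+r_j)·cross = 4·-73.0000 = -292.0000
edge 1: (3,8)→(16,3)  cross = 3·3 − 16·8 = -119.0000; (r_i+r_j)·cross = 19·-119.0000 = -2261.0000
edge 2: (16,3)→(19,2.5)  cross = 16·2.5 − 19·3 = -17.0000; (r_i+r_j)·cross = 35·-17.0000 = -595.0000
edge 3: (19,2.5)→(17.5,17)  cross = 19·17 − 17.5·2.5 = 279.2500; (r_i+r_j)·cross = 36.5·279.2500 = 10192.6250
edge 4: (17.5,17)→(15.5,32)  cross = 17.5·32 − 15.5·17 = 296.5000; (r_i+r_j)·cross = 33·296.5000 = 9784.5000
edge 5: (15.5,32)→(1,27)  cross = 15.5·27 − 1·32 = 386.5000; (r_i+r_j)·cross = 16.5·386.5000 = 6377.2500
Σcross = 753.2500 → A = |Σcross|/2 = 376.6250 mm²
Σ(r_i+r_j)·cross = 23206.3750 → first moment M = |Σ|/6 = 3867.7292
R_c = M/A = 3867.7292/376.6250 = 10.2694 mm
θ = 117° = 2.042035 rad
V = θ·R_c·A = 2.042035·10.2694·376.6250 = 7898.039 mm³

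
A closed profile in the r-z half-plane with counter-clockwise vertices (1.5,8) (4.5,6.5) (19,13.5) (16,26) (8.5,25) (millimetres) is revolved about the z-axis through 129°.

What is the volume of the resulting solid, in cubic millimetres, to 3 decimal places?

Volume = 4798.784 mm³

Profile (r,z), 5 vertices: (1.5,8) (4.5,6.5) (19,13.5) (16,26) (8.5,25)
edge 0: (1.5,8)→(4.5,6.5)  cross = 1.5·6.5 − 4.5·8 = -26.2500; (r_i+r_j)·cross = 6·-26.2500 = -157.5000
edge 1: (4.5,6.5)→(19,13.5)  cross = 4.5·13.5 − 19·6.5 = -62.7500; (r_i+r_j)·cross = 23.5·-62.7500 = -1474.6250
edge 2: (19,13.5)→(16,26)  cross = 19·26 − 16·13.5 = 278.0000; (r_i+r_j)·cross = 35·278.0000 = 9730.0000
edge 3: (16,26)→(8.5,25)  cross = 16·25 − 8.5·26 = 179.0000; (r_i+r_j)·cross = 24.5·179.0000 = 4385.5000
edge 4: (8.5,25)→(1.5,8)  cross = 8.5·8 − 1.5·25 = 30.5000; (r_i+r_j)·cross = 10·30.5000 = 305.0000
Σcross = 398.5000 → A = |Σcross|/2 = 199.2500 mm²
Σ(r_i+r_j)·cross = 12788.3750 → first moment M = |Σ|/6 = 2131.3958
R_c = M/A = 2131.3958/199.2500 = 10.6971 mm
θ = 129° = 2.251475 rad
V = θ·R_c·A = 2.251475·10.6971·199.2500 = 4798.784 mm³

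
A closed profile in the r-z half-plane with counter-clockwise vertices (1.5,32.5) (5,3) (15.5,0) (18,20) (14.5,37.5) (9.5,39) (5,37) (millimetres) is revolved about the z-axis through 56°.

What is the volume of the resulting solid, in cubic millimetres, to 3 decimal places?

Profile (r,z), 7 vertices: (1.5,32.5) (5,3) (15.5,0) (18,20) (14.5,37.5) (9.5,39) (5,37)
edge 0: (1.5,32.5)→(5,3)  cross = 1.5·3 − 5·32.5 = -158.0000; (r_i+r_j)·cross = 6.5·-158.0000 = -1027.0000
edge 1: (5,3)→(15.5,0)  cross = 5·0 − 15.5·3 = -46.5000; (r_i+r_j)·cross = 20.5·-46.5000 = -953.2500
edge 2: (15.5,0)→(18,20)  cross = 15.5·20 − 18·0 = 310.0000; (r_i+r_j)·cross = 33.5·310.0000 = 10385.0000
edge 3: (18,20)→(14.5,37.5)  cross = 18·37.5 − 14.5·20 = 385.0000; (r_i+r_j)·cross = 32.5·385.0000 = 12512.5000
edge 4: (14.5,37.5)→(9.5,39)  cross = 14.5·39 − 9.5·37.5 = 209.2500; (r_i+r_j)·cross = 24·209.2500 = 5022.0000
edge 5: (9.5,39)→(5,37)  cross = 9.5·37 − 5·39 = 156.5000; (r_i+r_j)·cross = 14.5·156.5000 = 2269.2500
edge 6: (5,37)→(1.5,32.5)  cross = 5·32.5 − 1.5·37 = 107.0000; (r_i+r_j)·cross = 6.5·107.0000 = 695.5000
Σcross = 963.2500 → A = |Σcross|/2 = 481.6250 mm²
Σ(r_i+r_j)·cross = 28904.0000 → first moment M = |Σ|/6 = 4817.3333
R_c = M/A = 4817.3333/481.6250 = 10.0022 mm
θ = 56° = 0.977384 rad
V = θ·R_c·A = 0.977384·10.0022·481.6250 = 4708.386 mm³

Volume = 4708.386 mm³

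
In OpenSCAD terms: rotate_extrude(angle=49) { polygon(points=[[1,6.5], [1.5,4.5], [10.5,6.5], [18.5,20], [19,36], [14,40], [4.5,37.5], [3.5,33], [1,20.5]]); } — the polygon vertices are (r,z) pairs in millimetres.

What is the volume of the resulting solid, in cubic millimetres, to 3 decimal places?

Volume = 3988.064 mm³

Profile (r,z), 9 vertices: (1,6.5) (1.5,4.5) (10.5,6.5) (18.5,20) (19,36) (14,40) (4.5,37.5) (3.5,33) (1,20.5)
edge 0: (1,6.5)→(1.5,4.5)  cross = 1·4.5 − 1.5·6.5 = -5.2500; (r_i+r_j)·cross = 2.5·-5.2500 = -13.1250
edge 1: (1.5,4.5)→(10.5,6.5)  cross = 1.5·6.5 − 10.5·4.5 = -37.5000; (r_i+r_j)·cross = 12·-37.5000 = -450.0000
edge 2: (10.5,6.5)→(18.5,20)  cross = 10.5·20 − 18.5·6.5 = 89.7500; (r_i+r_j)·cross = 29·89.7500 = 2602.7500
edge 3: (18.5,20)→(19,36)  cross = 18.5·36 − 19·20 = 286.0000; (r_i+r_j)·cross = 37.5·286.0000 = 10725.0000
edge 4: (19,36)→(14,40)  cross = 19·40 − 14·36 = 256.0000; (r_i+r_j)·cross = 33·256.0000 = 8448.0000
edge 5: (14,40)→(4.5,37.5)  cross = 14·37.5 − 4.5·40 = 345.0000; (r_i+r_j)·cross = 18.5·345.0000 = 6382.5000
edge 6: (4.5,37.5)→(3.5,33)  cross = 4.5·33 − 3.5·37.5 = 17.2500; (r_i+r_j)·cross = 8·17.2500 = 138.0000
edge 7: (3.5,33)→(1,20.5)  cross = 3.5·20.5 − 1·33 = 38.7500; (r_i+r_j)·cross = 4.5·38.7500 = 174.3750
edge 8: (1,20.5)→(1,6.5)  cross = 1·6.5 − 1·20.5 = -14.0000; (r_i+r_j)·cross = 2·-14.0000 = -28.0000
Σcross = 976.0000 → A = |Σcross|/2 = 488.0000 mm²
Σ(r_i+r_j)·cross = 27979.5000 → first moment M = |Σ|/6 = 4663.2500
R_c = M/A = 4663.2500/488.0000 = 9.5558 mm
θ = 49° = 0.855211 rad
V = θ·R_c·A = 0.855211·9.5558·488.0000 = 3988.064 mm³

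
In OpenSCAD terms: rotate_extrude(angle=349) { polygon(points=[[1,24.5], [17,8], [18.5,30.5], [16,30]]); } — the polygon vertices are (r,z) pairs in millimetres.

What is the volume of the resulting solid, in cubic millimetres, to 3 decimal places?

Profile (r,z), 4 vertices: (1,24.5) (17,8) (18.5,30.5) (16,30)
edge 0: (1,24.5)→(17,8)  cross = 1·8 − 17·24.5 = -408.5000; (r_i+r_j)·cross = 18·-408.5000 = -7353.0000
edge 1: (17,8)→(18.5,30.5)  cross = 17·30.5 − 18.5·8 = 370.5000; (r_i+r_j)·cross = 35.5·370.5000 = 13152.7500
edge 2: (18.5,30.5)→(16,30)  cross = 18.5·30 − 16·30.5 = 67.0000; (r_i+r_j)·cross = 34.5·67.0000 = 2311.5000
edge 3: (16,30)→(1,24.5)  cross = 16·24.5 − 1·30 = 362.0000; (r_i+r_j)·cross = 17·362.0000 = 6154.0000
Σcross = 391.0000 → A = |Σcross|/2 = 195.5000 mm²
Σ(r_i+r_j)·cross = 14265.2500 → first moment M = |Σ|/6 = 2377.5417
R_c = M/A = 2377.5417/195.5000 = 12.1613 mm
θ = 349° = 6.091199 rad
V = θ·R_c·A = 6.091199·12.1613·195.5000 = 14482.080 mm³

Volume = 14482.080 mm³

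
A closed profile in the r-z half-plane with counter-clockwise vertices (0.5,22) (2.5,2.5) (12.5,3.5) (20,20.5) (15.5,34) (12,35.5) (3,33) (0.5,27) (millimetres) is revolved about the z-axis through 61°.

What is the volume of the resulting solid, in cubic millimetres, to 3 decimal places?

Profile (r,z), 8 vertices: (0.5,22) (2.5,2.5) (12.5,3.5) (20,20.5) (15.5,34) (12,35.5) (3,33) (0.5,27)
edge 0: (0.5,22)→(2.5,2.5)  cross = 0.5·2.5 − 2.5·22 = -53.7500; (r_i+r_j)·cross = 3·-53.7500 = -161.2500
edge 1: (2.5,2.5)→(12.5,3.5)  cross = 2.5·3.5 − 12.5·2.5 = -22.5000; (r_i+r_j)·cross = 15·-22.5000 = -337.5000
edge 2: (12.5,3.5)→(20,20.5)  cross = 12.5·20.5 − 20·3.5 = 186.2500; (r_i+r_j)·cross = 32.5·186.2500 = 6053.1250
edge 3: (20,20.5)→(15.5,34)  cross = 20·34 − 15.5·20.5 = 362.2500; (r_i+r_j)·cross = 35.5·362.2500 = 12859.8750
edge 4: (15.5,34)→(12,35.5)  cross = 15.5·35.5 − 12·34 = 142.2500; (r_i+r_j)·cross = 27.5·142.2500 = 3911.8750
edge 5: (12,35.5)→(3,33)  cross = 12·33 − 3·35.5 = 289.5000; (r_i+r_j)·cross = 15·289.5000 = 4342.5000
edge 6: (3,33)→(0.5,27)  cross = 3·27 − 0.5·33 = 64.5000; (r_i+r_j)·cross = 3.5·64.5000 = 225.7500
edge 7: (0.5,27)→(0.5,22)  cross = 0.5·22 − 0.5·27 = -2.5000; (r_i+r_j)·cross = 1·-2.5000 = -2.5000
Σcross = 966.0000 → A = |Σcross|/2 = 483.0000 mm²
Σ(r_i+r_j)·cross = 26891.8750 → first moment M = |Σ|/6 = 4481.9792
R_c = M/A = 4481.9792/483.0000 = 9.2795 mm
θ = 61° = 1.064651 rad
V = θ·R_c·A = 1.064651·9.2795·483.0000 = 4771.743 mm³

Volume = 4771.743 mm³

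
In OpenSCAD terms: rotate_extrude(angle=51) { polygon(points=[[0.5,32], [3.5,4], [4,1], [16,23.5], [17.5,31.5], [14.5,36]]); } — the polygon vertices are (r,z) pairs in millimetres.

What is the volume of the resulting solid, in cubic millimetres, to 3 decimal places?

Profile (r,z), 6 vertices: (0.5,32) (3.5,4) (4,1) (16,23.5) (17.5,31.5) (14.5,36)
edge 0: (0.5,32)→(3.5,4)  cross = 0.5·4 − 3.5·32 = -110.0000; (r_i+r_j)·cross = 4·-110.0000 = -440.0000
edge 1: (3.5,4)→(4,1)  cross = 3.5·1 − 4·4 = -12.5000; (r_i+r_j)·cross = 7.5·-12.5000 = -93.7500
edge 2: (4,1)→(16,23.5)  cross = 4·23.5 − 16·1 = 78.0000; (r_i+r_j)·cross = 20·78.0000 = 1560.0000
edge 3: (16,23.5)→(17.5,31.5)  cross = 16·31.5 − 17.5·23.5 = 92.7500; (r_i+r_j)·cross = 33.5·92.7500 = 3107.1250
edge 4: (17.5,31.5)→(14.5,36)  cross = 17.5·36 − 14.5·31.5 = 173.2500; (r_i+r_j)·cross = 32·173.2500 = 5544.0000
edge 5: (14.5,36)→(0.5,32)  cross = 14.5·32 − 0.5·36 = 446.0000; (r_i+r_j)·cross = 15·446.0000 = 6690.0000
Σcross = 667.5000 → A = |Σcross|/2 = 333.7500 mm²
Σ(r_i+r_j)·cross = 16367.3750 → first moment M = |Σ|/6 = 2727.8958
R_c = M/A = 2727.8958/333.7500 = 8.1735 mm
θ = 51° = 0.890118 rad
V = θ·R_c·A = 0.890118·8.1735·333.7500 = 2428.149 mm³

Volume = 2428.149 mm³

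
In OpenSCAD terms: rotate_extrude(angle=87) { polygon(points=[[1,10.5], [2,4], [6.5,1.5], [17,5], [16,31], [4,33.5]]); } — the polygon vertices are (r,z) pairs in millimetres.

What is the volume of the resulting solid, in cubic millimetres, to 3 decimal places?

Volume = 5808.399 mm³

Profile (r,z), 6 vertices: (1,10.5) (2,4) (6.5,1.5) (17,5) (16,31) (4,33.5)
edge 0: (1,10.5)→(2,4)  cross = 1·4 − 2·10.5 = -17.0000; (r_i+r_j)·cross = 3·-17.0000 = -51.0000
edge 1: (2,4)→(6.5,1.5)  cross = 2·1.5 − 6.5·4 = -23.0000; (r_i+r_j)·cross = 8.5·-23.0000 = -195.5000
edge 2: (6.5,1.5)→(17,5)  cross = 6.5·5 − 17·1.5 = 7.0000; (r_i+r_j)·cross = 23.5·7.0000 = 164.5000
edge 3: (17,5)→(16,31)  cross = 17·31 − 16·5 = 447.0000; (r_i+r_j)·cross = 33·447.0000 = 14751.0000
edge 4: (16,31)→(4,33.5)  cross = 16·33.5 − 4·31 = 412.0000; (r_i+r_j)·cross = 20·412.0000 = 8240.0000
edge 5: (4,33.5)→(1,10.5)  cross = 4·10.5 − 1·33.5 = 8.5000; (r_i+r_j)·cross = 5·8.5000 = 42.5000
Σcross = 834.5000 → A = |Σcross|/2 = 417.2500 mm²
Σ(r_i+r_j)·cross = 22951.5000 → first moment M = |Σ|/6 = 3825.2500
R_c = M/A = 3825.2500/417.2500 = 9.1678 mm
θ = 87° = 1.518436 rad
V = θ·R_c·A = 1.518436·9.1678·417.2500 = 5808.399 mm³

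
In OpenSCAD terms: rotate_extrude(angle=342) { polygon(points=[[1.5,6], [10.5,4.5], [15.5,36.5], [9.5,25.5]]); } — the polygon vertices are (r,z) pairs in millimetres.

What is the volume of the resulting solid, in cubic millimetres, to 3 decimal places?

Volume = 8848.832 mm³

Profile (r,z), 4 vertices: (1.5,6) (10.5,4.5) (15.5,36.5) (9.5,25.5)
edge 0: (1.5,6)→(10.5,4.5)  cross = 1.5·4.5 − 10.5·6 = -56.2500; (r_i+r_j)·cross = 12·-56.2500 = -675.0000
edge 1: (10.5,4.5)→(15.5,36.5)  cross = 10.5·36.5 − 15.5·4.5 = 313.5000; (r_i+r_j)·cross = 26·313.5000 = 8151.0000
edge 2: (15.5,36.5)→(9.5,25.5)  cross = 15.5·25.5 − 9.5·36.5 = 48.5000; (r_i+r_j)·cross = 25·48.5000 = 1212.5000
edge 3: (9.5,25.5)→(1.5,6)  cross = 9.5·6 − 1.5·25.5 = 18.7500; (r_i+r_j)·cross = 11·18.7500 = 206.2500
Σcross = 324.5000 → A = |Σcross|/2 = 162.2500 mm²
Σ(r_i+r_j)·cross = 8894.7500 → first moment M = |Σ|/6 = 1482.4583
R_c = M/A = 1482.4583/162.2500 = 9.1369 mm
θ = 342° = 5.969026 rad
V = θ·R_c·A = 5.969026·9.1369·162.2500 = 8848.832 mm³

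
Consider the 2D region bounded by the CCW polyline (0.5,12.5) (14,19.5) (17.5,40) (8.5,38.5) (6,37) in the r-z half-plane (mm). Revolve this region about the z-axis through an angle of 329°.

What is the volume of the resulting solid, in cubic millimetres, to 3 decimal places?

Volume = 14116.078 mm³

Profile (r,z), 5 vertices: (0.5,12.5) (14,19.5) (17.5,40) (8.5,38.5) (6,37)
edge 0: (0.5,12.5)→(14,19.5)  cross = 0.5·19.5 − 14·12.5 = -165.2500; (r_i+r_j)·cross = 14.5·-165.2500 = -2396.1250
edge 1: (14,19.5)→(17.5,40)  cross = 14·40 − 17.5·19.5 = 218.7500; (r_i+r_j)·cross = 31.5·218.7500 = 6890.6250
edge 2: (17.5,40)→(8.5,38.5)  cross = 17.5·38.5 − 8.5·40 = 333.7500; (r_i+r_j)·cross = 26·333.7500 = 8677.5000
edge 3: (8.5,38.5)→(6,37)  cross = 8.5·37 − 6·38.5 = 83.5000; (r_i+r_j)·cross = 14.5·83.5000 = 1210.7500
edge 4: (6,37)→(0.5,12.5)  cross = 6·12.5 − 0.5·37 = 56.5000; (r_i+r_j)·cross = 6.5·56.5000 = 367.2500
Σcross = 527.2500 → A = |Σcross|/2 = 263.6250 mm²
Σ(r_i+r_j)·cross = 14750.0000 → first moment M = |Σ|/6 = 2458.3333
R_c = M/A = 2458.3333/263.6250 = 9.3251 mm
θ = 329° = 5.742133 rad
V = θ·R_c·A = 5.742133·9.3251·263.6250 = 14116.078 mm³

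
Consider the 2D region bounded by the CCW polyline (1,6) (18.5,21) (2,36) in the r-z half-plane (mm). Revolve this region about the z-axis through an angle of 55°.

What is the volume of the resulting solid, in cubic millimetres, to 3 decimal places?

Profile (r,z), 3 vertices: (1,6) (18.5,21) (2,36)
edge 0: (1,6)→(18.5,21)  cross = 1·21 − 18.5·6 = -90.0000; (r_i+r_j)·cross = 19.5·-90.0000 = -1755.0000
edge 1: (18.5,21)→(2,36)  cross = 18.5·36 − 2·21 = 624.0000; (r_i+r_j)·cross = 20.5·624.0000 = 12792.0000
edge 2: (2,36)→(1,6)  cross = 2·6 − 1·36 = -24.0000; (r_i+r_j)·cross = 3·-24.0000 = -72.0000
Σcross = 510.0000 → A = |Σcross|/2 = 255.0000 mm²
Σ(r_i+r_j)·cross = 10965.0000 → first moment M = |Σ|/6 = 1827.5000
R_c = M/A = 1827.5000/255.0000 = 7.1667 mm
θ = 55° = 0.959931 rad
V = θ·R_c·A = 0.959931·7.1667·255.0000 = 1754.274 mm³

Volume = 1754.274 mm³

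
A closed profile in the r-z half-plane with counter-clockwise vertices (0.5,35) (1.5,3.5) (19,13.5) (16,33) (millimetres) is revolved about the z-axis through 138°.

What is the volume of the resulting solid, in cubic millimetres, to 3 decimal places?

Volume = 8953.048 mm³

Profile (r,z), 4 vertices: (0.5,35) (1.5,3.5) (19,13.5) (16,33)
edge 0: (0.5,35)→(1.5,3.5)  cross = 0.5·3.5 − 1.5·35 = -50.7500; (r_i+r_j)·cross = 2·-50.7500 = -101.5000
edge 1: (1.5,3.5)→(19,13.5)  cross = 1.5·13.5 − 19·3.5 = -46.2500; (r_i+r_j)·cross = 20.5·-46.2500 = -948.1250
edge 2: (19,13.5)→(16,33)  cross = 19·33 − 16·13.5 = 411.0000; (r_i+r_j)·cross = 35·411.0000 = 14385.0000
edge 3: (16,33)→(0.5,35)  cross = 16·35 − 0.5·33 = 543.5000; (r_i+r_j)·cross = 16.5·543.5000 = 8967.7500
Σcross = 857.5000 → A = |Σcross|/2 = 428.7500 mm²
Σ(r_i+r_j)·cross = 22303.1250 → first moment M = |Σ|/6 = 3717.1875
R_c = M/A = 3717.1875/428.7500 = 8.6698 mm
θ = 138° = 2.408554 rad
V = θ·R_c·A = 2.408554·8.6698·428.7500 = 8953.048 mm³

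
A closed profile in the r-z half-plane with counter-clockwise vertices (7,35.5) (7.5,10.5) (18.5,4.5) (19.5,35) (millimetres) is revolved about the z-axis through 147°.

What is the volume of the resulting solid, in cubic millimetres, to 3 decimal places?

Volume = 11183.919 mm³

Profile (r,z), 4 vertices: (7,35.5) (7.5,10.5) (18.5,4.5) (19.5,35)
edge 0: (7,35.5)→(7.5,10.5)  cross = 7·10.5 − 7.5·35.5 = -192.7500; (r_i+r_j)·cross = 14.5·-192.7500 = -2794.8750
edge 1: (7.5,10.5)→(18.5,4.5)  cross = 7.5·4.5 − 18.5·10.5 = -160.5000; (r_i+r_j)·cross = 26·-160.5000 = -4173.0000
edge 2: (18.5,4.5)→(19.5,35)  cross = 18.5·35 − 19.5·4.5 = 559.7500; (r_i+r_j)·cross = 38·559.7500 = 21270.5000
edge 3: (19.5,35)→(7,35.5)  cross = 19.5·35.5 − 7·35 = 447.2500; (r_i+r_j)·cross = 26.5·447.2500 = 11852.1250
Σcross = 653.7500 → A = |Σcross|/2 = 326.8750 mm²
Σ(r_i+r_j)·cross = 26154.7500 → first moment M = |Σ|/6 = 4359.1250
R_c = M/A = 4359.1250/326.8750 = 13.3358 mm
θ = 147° = 2.565634 rad
V = θ·R_c·A = 2.565634·13.3358·326.8750 = 11183.919 mm³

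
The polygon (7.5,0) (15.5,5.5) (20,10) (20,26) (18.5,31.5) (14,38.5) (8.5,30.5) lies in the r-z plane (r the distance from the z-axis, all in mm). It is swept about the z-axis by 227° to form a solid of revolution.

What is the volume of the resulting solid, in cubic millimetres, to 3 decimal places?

Volume = 18807.622 mm³

Profile (r,z), 7 vertices: (7.5,0) (15.5,5.5) (20,10) (20,26) (18.5,31.5) (14,38.5) (8.5,30.5)
edge 0: (7.5,0)→(15.5,5.5)  cross = 7.5·5.5 − 15.5·0 = 41.2500; (r_i+r_j)·cross = 23·41.2500 = 948.7500
edge 1: (15.5,5.5)→(20,10)  cross = 15.5·10 − 20·5.5 = 45.0000; (r_i+r_j)·cross = 35.5·45.0000 = 1597.5000
edge 2: (20,10)→(20,26)  cross = 20·26 − 20·10 = 320.0000; (r_i+r_j)·cross = 40·320.0000 = 12800.0000
edge 3: (20,26)→(18.5,31.5)  cross = 20·31.5 − 18.5·26 = 149.0000; (r_i+r_j)·cross = 38.5·149.0000 = 5736.5000
edge 4: (18.5,31.5)→(14,38.5)  cross = 18.5·38.5 − 14·31.5 = 271.2500; (r_i+r_j)·cross = 32.5·271.2500 = 8815.6250
edge 5: (14,38.5)→(8.5,30.5)  cross = 14·30.5 − 8.5·38.5 = 99.7500; (r_i+r_j)·cross = 22.5·99.7500 = 2244.3750
edge 6: (8.5,30.5)→(7.5,0)  cross = 8.5·0 − 7.5·30.5 = -228.7500; (r_i+r_j)·cross = 16·-228.7500 = -3660.0000
Σcross = 697.5000 → A = |Σcross|/2 = 348.7500 mm²
Σ(r_i+r_j)·cross = 28482.7500 → first moment M = |Σ|/6 = 4747.1250
R_c = M/A = 4747.1250/348.7500 = 13.6118 mm
θ = 227° = 3.961897 rad
V = θ·R_c·A = 3.961897·13.6118·348.7500 = 18807.622 mm³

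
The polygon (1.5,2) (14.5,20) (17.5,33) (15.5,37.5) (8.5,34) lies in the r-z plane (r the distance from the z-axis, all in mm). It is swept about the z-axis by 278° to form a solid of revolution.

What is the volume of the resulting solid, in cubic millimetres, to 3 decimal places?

Profile (r,z), 5 vertices: (1.5,2) (14.5,20) (17.5,33) (15.5,37.5) (8.5,34)
edge 0: (1.5,2)→(14.5,20)  cross = 1.5·20 − 14.5·2 = 1.0000; (r_i+r_j)·cross = 16·1.0000 = 16.0000
edge 1: (14.5,20)→(17.5,33)  cross = 14.5·33 − 17.5·20 = 128.5000; (r_i+r_j)·cross = 32·128.5000 = 4112.0000
edge 2: (17.5,33)→(15.5,37.5)  cross = 17.5·37.5 − 15.5·33 = 144.7500; (r_i+r_j)·cross = 33·144.7500 = 4776.7500
edge 3: (15.5,37.5)→(8.5,34)  cross = 15.5·34 − 8.5·37.5 = 208.2500; (r_i+r_j)·cross = 24·208.2500 = 4998.0000
edge 4: (8.5,34)→(1.5,2)  cross = 8.5·2 − 1.5·34 = -34.0000; (r_i+r_j)·cross = 10·-34.0000 = -340.0000
Σcross = 448.5000 → A = |Σcross|/2 = 224.2500 mm²
Σ(r_i+r_j)·cross = 13562.7500 → first moment M = |Σ|/6 = 2260.4583
R_c = M/A = 2260.4583/224.2500 = 10.0801 mm
θ = 278° = 4.852015 rad
V = θ·R_c·A = 4.852015·10.0801·224.2500 = 10967.778 mm³

Volume = 10967.778 mm³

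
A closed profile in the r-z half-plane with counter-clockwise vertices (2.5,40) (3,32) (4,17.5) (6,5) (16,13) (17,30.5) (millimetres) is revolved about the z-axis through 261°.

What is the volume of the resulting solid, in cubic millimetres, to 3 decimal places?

Profile (r,z), 6 vertices: (2.5,40) (3,32) (4,17.5) (6,5) (16,13) (17,30.5)
edge 0: (2.5,40)→(3,32)  cross = 2.5·32 − 3·40 = -40.0000; (r_i+r_j)·cross = 5.5·-40.0000 = -220.0000
edge 1: (3,32)→(4,17.5)  cross = 3·17.5 − 4·32 = -75.5000; (r_i+r_j)·cross = 7·-75.5000 = -528.5000
edge 2: (4,17.5)→(6,5)  cross = 4·5 − 6·17.5 = -85.0000; (r_i+r_j)·cross = 10·-85.0000 = -850.0000
edge 3: (6,5)→(16,13)  cross = 6·13 − 16·5 = -2.0000; (r_i+r_j)·cross = 22·-2.0000 = -44.0000
edge 4: (16,13)→(17,30.5)  cross = 16·30.5 − 17·13 = 267.0000; (r_i+r_j)·cross = 33·267.0000 = 8811.0000
edge 5: (17,30.5)→(2.5,40)  cross = 17·40 − 2.5·30.5 = 603.7500; (r_i+r_j)·cross = 19.5·603.7500 = 11773.1250
Σcross = 668.2500 → A = |Σcross|/2 = 334.1250 mm²
Σ(r_i+r_j)·cross = 18941.6250 → first moment M = |Σ|/6 = 3156.9375
R_c = M/A = 3156.9375/334.1250 = 9.4484 mm
θ = 261° = 4.555309 rad
V = θ·R_c·A = 4.555309·9.4484·334.1250 = 14380.827 mm³

Volume = 14380.827 mm³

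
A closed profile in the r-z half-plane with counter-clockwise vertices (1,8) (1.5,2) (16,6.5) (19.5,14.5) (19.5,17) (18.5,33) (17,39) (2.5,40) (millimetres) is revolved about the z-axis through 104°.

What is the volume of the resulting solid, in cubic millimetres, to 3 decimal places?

Volume = 10501.128 mm³

Profile (r,z), 8 vertices: (1,8) (1.5,2) (16,6.5) (19.5,14.5) (19.5,17) (18.5,33) (17,39) (2.5,40)
edge 0: (1,8)→(1.5,2)  cross = 1·2 − 1.5·8 = -10.0000; (r_i+r_j)·cross = 2.5·-10.0000 = -25.0000
edge 1: (1.5,2)→(16,6.5)  cross = 1.5·6.5 − 16·2 = -22.2500; (r_i+r_j)·cross = 17.5·-22.2500 = -389.3750
edge 2: (16,6.5)→(19.5,14.5)  cross = 16·14.5 − 19.5·6.5 = 105.2500; (r_i+r_j)·cross = 35.5·105.2500 = 3736.3750
edge 3: (19.5,14.5)→(19.5,17)  cross = 19.5·17 − 19.5·14.5 = 48.7500; (r_i+r_j)·cross = 39·48.7500 = 1901.2500
edge 4: (19.5,17)→(18.5,33)  cross = 19.5·33 − 18.5·17 = 329.0000; (r_i+r_j)·cross = 38·329.0000 = 12502.0000
edge 5: (18.5,33)→(17,39)  cross = 18.5·39 − 17·33 = 160.5000; (r_i+r_j)·cross = 35.5·160.5000 = 5697.7500
edge 6: (17,39)→(2.5,40)  cross = 17·40 − 2.5·39 = 582.5000; (r_i+r_j)·cross = 19.5·582.5000 = 11358.7500
edge 7: (2.5,40)→(1,8)  cross = 2.5·8 − 1·40 = -20.0000; (r_i+r_j)·cross = 3.5·-20.0000 = -70.0000
Σcross = 1173.7500 → A = |Σcross|/2 = 586.8750 mm²
Σ(r_i+r_j)·cross = 34711.7500 → first moment M = |Σ|/6 = 5785.2917
R_c = M/A = 5785.2917/586.8750 = 9.8578 mm
θ = 104° = 1.815142 rad
V = θ·R_c·A = 1.815142·9.8578·586.8750 = 10501.128 mm³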